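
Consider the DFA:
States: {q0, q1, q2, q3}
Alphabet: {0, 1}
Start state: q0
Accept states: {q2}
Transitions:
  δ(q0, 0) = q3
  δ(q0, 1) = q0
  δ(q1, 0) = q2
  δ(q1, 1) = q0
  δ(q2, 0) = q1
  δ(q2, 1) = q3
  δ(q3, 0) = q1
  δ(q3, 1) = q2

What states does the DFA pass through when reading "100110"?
read '1': q0 → q0
  read '0': q0 → q3
  read '0': q3 → q1
  read '1': q1 → q0
  read '1': q0 → q0
  read '0': q0 → q3
q0 -> q0 -> q3 -> q1 -> q0 -> q0 -> q3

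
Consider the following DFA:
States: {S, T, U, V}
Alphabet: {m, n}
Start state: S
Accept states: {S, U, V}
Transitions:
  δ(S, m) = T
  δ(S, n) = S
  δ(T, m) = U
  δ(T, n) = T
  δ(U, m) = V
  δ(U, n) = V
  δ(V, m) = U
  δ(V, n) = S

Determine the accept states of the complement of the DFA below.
Complement accept states = All states \ Original accept states
= {S, T, U, V} \ {S, U, V}
{T}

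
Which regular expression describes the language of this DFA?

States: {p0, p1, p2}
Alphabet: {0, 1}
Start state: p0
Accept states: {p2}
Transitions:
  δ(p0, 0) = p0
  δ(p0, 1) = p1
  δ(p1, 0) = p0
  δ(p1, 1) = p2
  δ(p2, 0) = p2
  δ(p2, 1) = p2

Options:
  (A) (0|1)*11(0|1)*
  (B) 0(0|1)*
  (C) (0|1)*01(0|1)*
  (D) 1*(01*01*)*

Check each option against the DFA on short strings; one disagreement eliminates an option:
  (A) (0|1)*11(0|1)*: agrees with the DFA on every string of length ≤ 6
  (B) 0(0|1)*: on '0' the DFA goes p0 → p0 and rejects (p0 ∉ Accept), but the regex matches it → eliminate
  (C) (0|1)*01(0|1)*: on '01' the DFA goes p0 → p0 → p1 and rejects (p1 ∉ Accept), but the regex matches it → eliminate
  (D) 1*(01*01*)*: on ε the DFA stays in p0 and rejects (p0 ∉ Accept), but the regex matches it → eliminate
Only (A) is consistent with the DFA.
(A) (0|1)*11(0|1)*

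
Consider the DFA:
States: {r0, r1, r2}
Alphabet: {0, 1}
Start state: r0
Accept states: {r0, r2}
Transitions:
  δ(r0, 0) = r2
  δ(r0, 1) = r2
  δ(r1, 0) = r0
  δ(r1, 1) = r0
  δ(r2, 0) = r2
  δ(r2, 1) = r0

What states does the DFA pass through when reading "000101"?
read '0': r0 → r2
  read '0': r2 → r2
  read '0': r2 → r2
  read '1': r2 → r0
  read '0': r0 → r2
  read '1': r2 → r0
r0 -> r2 -> r2 -> r2 -> r0 -> r2 -> r0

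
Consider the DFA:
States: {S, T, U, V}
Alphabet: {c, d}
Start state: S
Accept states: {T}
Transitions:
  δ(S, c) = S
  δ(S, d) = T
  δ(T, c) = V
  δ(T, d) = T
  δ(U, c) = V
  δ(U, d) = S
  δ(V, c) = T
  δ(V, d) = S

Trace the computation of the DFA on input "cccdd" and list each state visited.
read 'c': S → S
  read 'c': S → S
  read 'c': S → S
  read 'd': S → T
  read 'd': T → T
S -> S -> S -> S -> T -> T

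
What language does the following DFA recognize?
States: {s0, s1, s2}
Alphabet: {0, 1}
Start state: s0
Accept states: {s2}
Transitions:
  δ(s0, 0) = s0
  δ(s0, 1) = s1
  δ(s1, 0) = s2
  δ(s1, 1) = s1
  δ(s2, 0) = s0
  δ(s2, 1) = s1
Testing a few strings:
  '0000' → reject
  '01' → reject
  '1' → reject
  '1110' → accept
State roles: s0=no suffix match; s1=one trailing 1; s2=suffix is 10
All binary strings ending with 10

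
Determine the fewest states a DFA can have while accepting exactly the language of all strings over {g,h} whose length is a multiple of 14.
By Myhill–Nerode, count the distinguishable equivalence classes: 14 classes — one per residue of the length mod 14; class i is distinguished from class j by any string of length (14 − i) mod 14.
14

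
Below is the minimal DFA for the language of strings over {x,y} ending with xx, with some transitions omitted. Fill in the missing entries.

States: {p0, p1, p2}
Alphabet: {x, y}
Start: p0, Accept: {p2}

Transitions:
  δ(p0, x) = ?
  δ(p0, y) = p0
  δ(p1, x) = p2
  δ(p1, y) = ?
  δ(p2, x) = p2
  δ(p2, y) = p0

From the language and accept set, identify what each state tracks — p0: last symbol not x; p1: one trailing x; p2: two trailing x's.
Each missing δ(q, a) is the state matching the new tracked value after reading a.
δ(p0, x) = p1; δ(p1, y) = p0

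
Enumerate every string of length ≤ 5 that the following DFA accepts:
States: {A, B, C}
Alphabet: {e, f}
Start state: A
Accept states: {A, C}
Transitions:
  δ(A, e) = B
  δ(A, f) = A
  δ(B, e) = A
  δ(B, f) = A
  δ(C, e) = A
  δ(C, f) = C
ε, f, ee, ef, ff, eef, eff, fee, fef, fff, eeee, eeef, eeff, efee, efef, efff, feef, feff, ffee, ffef, ffff, eeeef, eeeff, eefee, eefef, eefff, efeef, efeff, effee, effef, effff, feeee, feeef, feeff, fefee, fefef, fefff, ffeef, ffeff, fffee, fffef, fffff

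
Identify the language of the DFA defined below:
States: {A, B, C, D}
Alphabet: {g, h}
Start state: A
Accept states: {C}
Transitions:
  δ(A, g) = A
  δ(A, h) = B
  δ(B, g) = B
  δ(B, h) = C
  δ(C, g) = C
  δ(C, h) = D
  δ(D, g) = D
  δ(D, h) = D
Testing a few strings:
  'g' → reject
  'hh' → accept
  'gh' → reject
  'hhhg' → reject
State roles: A=zero h's; B=one h; C=two h's; D=≥ three h's (dead)
All strings over {g,h} containing exactly two h's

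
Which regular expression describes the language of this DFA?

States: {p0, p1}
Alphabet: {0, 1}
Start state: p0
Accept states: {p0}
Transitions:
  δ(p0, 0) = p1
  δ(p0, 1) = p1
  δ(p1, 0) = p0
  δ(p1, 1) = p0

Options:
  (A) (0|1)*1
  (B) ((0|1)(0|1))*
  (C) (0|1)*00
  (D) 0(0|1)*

Check each option against the DFA on short strings; one disagreement eliminates an option:
  (A) (0|1)*1: on ε the DFA stays in p0 and accepts (p0 ∈ Accept), but the regex does not match it → eliminate
  (B) ((0|1)(0|1))*: agrees with the DFA on every string of length ≤ 6
  (C) (0|1)*00: on ε the DFA stays in p0 and accepts (p0 ∈ Accept), but the regex does not match it → eliminate
  (D) 0(0|1)*: on ε the DFA stays in p0 and accepts (p0 ∈ Accept), but the regex does not match it → eliminate
Only (B) is consistent with the DFA.
(B) ((0|1)(0|1))*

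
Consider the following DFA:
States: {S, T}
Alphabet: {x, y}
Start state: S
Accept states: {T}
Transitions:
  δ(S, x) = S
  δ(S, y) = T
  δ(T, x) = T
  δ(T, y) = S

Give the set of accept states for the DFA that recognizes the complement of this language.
Complement accept states = All states \ Original accept states
= {S, T} \ {T}
{S}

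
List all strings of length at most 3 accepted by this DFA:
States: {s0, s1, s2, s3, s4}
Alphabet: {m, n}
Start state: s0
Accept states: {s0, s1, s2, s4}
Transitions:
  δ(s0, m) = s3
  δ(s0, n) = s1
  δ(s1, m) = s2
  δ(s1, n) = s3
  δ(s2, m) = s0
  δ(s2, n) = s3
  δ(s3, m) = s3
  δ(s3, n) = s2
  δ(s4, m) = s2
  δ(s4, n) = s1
ε, n, mn, nm, mmn, mnm, nmm, nnn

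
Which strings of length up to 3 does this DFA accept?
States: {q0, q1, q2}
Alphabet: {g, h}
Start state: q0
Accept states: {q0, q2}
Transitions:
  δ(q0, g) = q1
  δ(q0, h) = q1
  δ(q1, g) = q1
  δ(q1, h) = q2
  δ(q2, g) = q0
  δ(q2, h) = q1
ε, gh, hh, ggh, ghg, hgh, hhg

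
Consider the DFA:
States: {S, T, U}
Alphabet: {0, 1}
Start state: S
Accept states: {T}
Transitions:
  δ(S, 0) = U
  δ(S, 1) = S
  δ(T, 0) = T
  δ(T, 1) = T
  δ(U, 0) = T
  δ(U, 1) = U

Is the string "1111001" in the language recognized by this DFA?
Processing string "1111001":
  S --1--> S
  S --1--> S
  S --1--> S
  S --1--> S
  S --0--> U
  U --0--> T
  T --1--> T
Final state: T
Accept states: {T}
Yes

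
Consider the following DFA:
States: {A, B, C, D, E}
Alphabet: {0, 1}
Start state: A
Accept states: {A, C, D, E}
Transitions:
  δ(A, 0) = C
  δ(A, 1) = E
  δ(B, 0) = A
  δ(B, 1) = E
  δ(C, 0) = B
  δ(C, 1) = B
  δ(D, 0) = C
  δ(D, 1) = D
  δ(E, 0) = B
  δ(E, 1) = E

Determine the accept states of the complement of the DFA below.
Complement accept states = All states \ Original accept states
= {A, B, C, D, E} \ {A, C, D, E}
{B}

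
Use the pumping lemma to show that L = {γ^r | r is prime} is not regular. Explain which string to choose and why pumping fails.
Assume L is regular with pumping length p. Idea: pumping by a suitable count produces a composite length.
Let q be a prime with q ≥ p and choose s = γ^q ∈ L. By the pumping lemma, s = xyz with |xy| ≤ p, |y| = k ≥ 1. Take i = q+1: |xy^(q+1)z| = q + q·k = q(1+k). Since q ≥ 2 and 1+k ≥ 2, q(1+k) is composite, so xy^(q+1)z ∉ L.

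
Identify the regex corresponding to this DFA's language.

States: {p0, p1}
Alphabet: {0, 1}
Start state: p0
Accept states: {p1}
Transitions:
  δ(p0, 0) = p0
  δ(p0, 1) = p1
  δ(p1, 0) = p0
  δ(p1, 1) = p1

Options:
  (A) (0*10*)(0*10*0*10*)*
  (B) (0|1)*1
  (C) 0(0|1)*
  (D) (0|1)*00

Check each option against the DFA on short strings; one disagreement eliminates an option:
  (A) (0*10*)(0*10*0*10*)*: on '10' the DFA goes p0 → p1 → p0 and rejects (p0 ∉ Accept), but the regex matches it → eliminate
  (B) (0|1)*1: agrees with the DFA on every string of length ≤ 6
  (C) 0(0|1)*: on '0' the DFA goes p0 → p0 and rejects (p0 ∉ Accept), but the regex matches it → eliminate
  (D) (0|1)*00: on '1' the DFA goes p0 → p1 and accepts (p1 ∈ Accept), but the regex does not match it → eliminate
Only (B) is consistent with the DFA.
(B) (0|1)*1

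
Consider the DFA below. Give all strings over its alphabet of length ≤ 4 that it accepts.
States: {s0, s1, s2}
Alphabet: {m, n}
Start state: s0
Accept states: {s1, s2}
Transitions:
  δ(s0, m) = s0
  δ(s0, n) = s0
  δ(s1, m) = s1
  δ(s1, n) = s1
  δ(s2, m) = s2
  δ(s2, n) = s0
None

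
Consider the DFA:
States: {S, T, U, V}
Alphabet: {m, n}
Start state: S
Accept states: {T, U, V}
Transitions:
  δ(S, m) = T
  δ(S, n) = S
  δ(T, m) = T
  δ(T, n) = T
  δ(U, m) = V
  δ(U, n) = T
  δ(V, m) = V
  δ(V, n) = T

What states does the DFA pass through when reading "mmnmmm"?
read 'm': S → T
  read 'm': T → T
  read 'n': T → T
  read 'm': T → T
  read 'm': T → T
  read 'm': T → T
S -> T -> T -> T -> T -> T -> T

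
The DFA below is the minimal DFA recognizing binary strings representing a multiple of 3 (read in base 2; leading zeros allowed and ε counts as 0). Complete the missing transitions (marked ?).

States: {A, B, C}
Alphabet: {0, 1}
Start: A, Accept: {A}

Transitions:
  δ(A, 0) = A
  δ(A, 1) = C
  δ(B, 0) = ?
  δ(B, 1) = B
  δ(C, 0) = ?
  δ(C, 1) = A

From the language and accept set, identify what each state tracks — A: value ≡ 0 (mod 3); B: value ≡ 2 (mod 3); C: value ≡ 1 (mod 3).
Each missing δ(q, a) is the state matching the new tracked value after reading a.
δ(B, 0) = C; δ(C, 0) = B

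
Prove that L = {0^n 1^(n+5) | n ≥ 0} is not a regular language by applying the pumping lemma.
Assume L is regular with pumping length p. Idea: pumping the 0-block breaks the fixed offset of 5.
Choose s = 0^p 1^(p+5) ∈ L. By the pumping lemma, s = xyz with |xy| ≤ p, |y| > 0, so y = 0^k with k ≥ 1. Then xy²z = 0^(p+k) 1^(p+5). For this to be in L we would need p+5 = (p+k)+5, i.e. k = 0, contradicting k ≥ 1. So xy²z ∉ L.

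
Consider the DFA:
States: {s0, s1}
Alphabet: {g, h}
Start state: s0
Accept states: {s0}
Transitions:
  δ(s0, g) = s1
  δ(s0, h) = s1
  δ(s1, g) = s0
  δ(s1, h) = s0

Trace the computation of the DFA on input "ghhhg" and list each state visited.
read 'g': s0 → s1
  read 'h': s1 → s0
  read 'h': s0 → s1
  read 'h': s1 → s0
  read 'g': s0 → s1
s0 -> s1 -> s0 -> s1 -> s0 -> s1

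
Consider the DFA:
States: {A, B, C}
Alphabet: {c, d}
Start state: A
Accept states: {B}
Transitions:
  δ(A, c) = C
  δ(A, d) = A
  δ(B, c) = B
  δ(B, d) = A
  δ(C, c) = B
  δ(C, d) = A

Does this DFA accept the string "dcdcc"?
Processing string "dcdcc":
  A --d--> A
  A --c--> C
  C --d--> A
  A --c--> C
  C --c--> B
Final state: B
Accept states: {B}
Yes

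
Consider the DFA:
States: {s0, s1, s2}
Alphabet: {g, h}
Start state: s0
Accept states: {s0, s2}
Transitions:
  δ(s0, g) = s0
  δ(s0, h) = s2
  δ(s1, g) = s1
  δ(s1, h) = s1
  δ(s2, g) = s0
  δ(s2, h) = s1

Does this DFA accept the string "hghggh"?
Processing string "hghggh":
  s0 --h--> s2
  s2 --g--> s0
  s0 --h--> s2
  s2 --g--> s0
  s0 --g--> s0
  s0 --h--> s2
Final state: s2
Accept states: {s0, s2}
Yes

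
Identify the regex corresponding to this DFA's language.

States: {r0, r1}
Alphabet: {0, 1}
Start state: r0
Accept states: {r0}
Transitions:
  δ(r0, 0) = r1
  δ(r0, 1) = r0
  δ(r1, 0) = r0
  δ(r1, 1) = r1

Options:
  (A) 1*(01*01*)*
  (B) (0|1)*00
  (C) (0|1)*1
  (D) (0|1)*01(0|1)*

Check each option against the DFA on short strings; one disagreement eliminates an option:
  (A) 1*(01*01*)*: agrees with the DFA on every string of length ≤ 6
  (B) (0|1)*00: on ε the DFA stays in r0 and accepts (r0 ∈ Accept), but the regex does not match it → eliminate
  (C) (0|1)*1: on ε the DFA stays in r0 and accepts (r0 ∈ Accept), but the regex does not match it → eliminate
  (D) (0|1)*01(0|1)*: on ε the DFA stays in r0 and accepts (r0 ∈ Accept), but the regex does not match it → eliminate
Only (A) is consistent with the DFA.
(A) 1*(01*01*)*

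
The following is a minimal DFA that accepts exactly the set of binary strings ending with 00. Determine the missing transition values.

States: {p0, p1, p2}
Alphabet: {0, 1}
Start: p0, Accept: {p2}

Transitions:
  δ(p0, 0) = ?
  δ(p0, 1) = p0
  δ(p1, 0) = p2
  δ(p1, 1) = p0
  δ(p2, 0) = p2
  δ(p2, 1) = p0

From the language and accept set, identify what each state tracks — p0: last symbol not 0; p1: one trailing 0; p2: two trailing 0's.
Each missing δ(q, a) is the state matching the new tracked value after reading a.
δ(p0, 0) = p1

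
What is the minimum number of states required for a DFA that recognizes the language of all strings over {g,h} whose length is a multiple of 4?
By Myhill–Nerode, count the distinguishable equivalence classes: 4 classes — one per residue of the length mod 4; class i is distinguished from class j by any string of length (4 − i) mod 4.
4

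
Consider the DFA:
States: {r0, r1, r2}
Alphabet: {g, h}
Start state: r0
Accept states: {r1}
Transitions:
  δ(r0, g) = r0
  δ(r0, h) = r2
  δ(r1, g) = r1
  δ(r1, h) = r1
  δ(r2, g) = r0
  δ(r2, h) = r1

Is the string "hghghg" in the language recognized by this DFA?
Processing string "hghghg":
  r0 --h--> r2
  r2 --g--> r0
  r0 --h--> r2
  r2 --g--> r0
  r0 --h--> r2
  r2 --g--> r0
Final state: r0
Accept states: {r1}
No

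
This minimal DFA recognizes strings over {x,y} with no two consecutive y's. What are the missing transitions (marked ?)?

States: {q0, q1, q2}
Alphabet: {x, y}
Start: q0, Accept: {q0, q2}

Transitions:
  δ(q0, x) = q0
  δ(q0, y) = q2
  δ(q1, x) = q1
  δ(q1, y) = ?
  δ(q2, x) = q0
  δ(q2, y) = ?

From the language and accept set, identify what each state tracks — q0: last symbol not y (ok); q1: saw yy (dead); q2: last symbol y (ok).
Each missing δ(q, a) is the state matching the new tracked value after reading a.
δ(q1, y) = q1; δ(q2, y) = q1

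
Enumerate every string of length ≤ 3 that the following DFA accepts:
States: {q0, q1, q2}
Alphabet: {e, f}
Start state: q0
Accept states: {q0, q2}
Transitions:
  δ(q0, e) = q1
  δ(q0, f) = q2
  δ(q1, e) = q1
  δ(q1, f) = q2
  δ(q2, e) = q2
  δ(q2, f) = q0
ε, f, ef, fe, ff, eef, efe, eff, fee, fef, fff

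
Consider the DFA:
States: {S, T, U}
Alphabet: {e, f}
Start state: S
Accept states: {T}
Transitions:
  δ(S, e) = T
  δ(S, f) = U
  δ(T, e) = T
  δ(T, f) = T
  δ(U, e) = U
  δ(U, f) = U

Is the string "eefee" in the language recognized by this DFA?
Processing string "eefee":
  S --e--> T
  T --e--> T
  T --f--> T
  T --e--> T
  T --e--> T
Final state: T
Accept states: {T}
Yes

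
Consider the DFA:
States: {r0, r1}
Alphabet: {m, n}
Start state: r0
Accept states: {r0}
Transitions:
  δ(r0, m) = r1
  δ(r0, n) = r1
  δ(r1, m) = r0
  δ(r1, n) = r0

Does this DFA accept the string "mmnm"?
Processing string "mmnm":
  r0 --m--> r1
  r1 --m--> r0
  r0 --n--> r1
  r1 --m--> r0
Final state: r0
Accept states: {r0}
Yes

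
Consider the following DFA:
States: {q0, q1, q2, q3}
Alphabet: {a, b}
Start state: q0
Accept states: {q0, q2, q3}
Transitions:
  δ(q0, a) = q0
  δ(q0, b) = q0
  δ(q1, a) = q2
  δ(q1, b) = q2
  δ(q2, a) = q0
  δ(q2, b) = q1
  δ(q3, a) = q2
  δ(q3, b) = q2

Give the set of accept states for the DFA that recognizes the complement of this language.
Complement accept states = All states \ Original accept states
= {q0, q1, q2, q3} \ {q0, q2, q3}
{q1}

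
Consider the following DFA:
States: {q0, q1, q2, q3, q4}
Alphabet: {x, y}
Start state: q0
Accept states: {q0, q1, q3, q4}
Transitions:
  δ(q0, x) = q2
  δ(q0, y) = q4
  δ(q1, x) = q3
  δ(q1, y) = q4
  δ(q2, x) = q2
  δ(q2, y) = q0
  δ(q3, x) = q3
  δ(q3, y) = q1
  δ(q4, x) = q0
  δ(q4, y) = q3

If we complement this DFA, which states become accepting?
Complement accept states = All states \ Original accept states
= {q0, q1, q2, q3, q4} \ {q0, q1, q3, q4}
{q2}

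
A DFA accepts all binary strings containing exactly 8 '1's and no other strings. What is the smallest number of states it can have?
By Myhill–Nerode, count the distinguishable equivalence classes: 10 classes — having seen 0, 1, …, 8, or >8 copies of '1'; the count-8 class is the only accepting one and >8 is dead.
10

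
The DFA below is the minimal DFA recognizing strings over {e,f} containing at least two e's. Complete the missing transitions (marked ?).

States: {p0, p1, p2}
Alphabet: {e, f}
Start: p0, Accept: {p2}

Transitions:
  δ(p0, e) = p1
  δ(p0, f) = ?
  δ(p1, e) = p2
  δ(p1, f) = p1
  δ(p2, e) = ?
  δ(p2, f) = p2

From the language and accept set, identify what each state tracks — p0: zero e's seen; p1: one e seen; p2: ≥ two e's seen.
Each missing δ(q, a) is the state matching the new tracked value after reading a.
δ(p0, f) = p0; δ(p2, e) = p2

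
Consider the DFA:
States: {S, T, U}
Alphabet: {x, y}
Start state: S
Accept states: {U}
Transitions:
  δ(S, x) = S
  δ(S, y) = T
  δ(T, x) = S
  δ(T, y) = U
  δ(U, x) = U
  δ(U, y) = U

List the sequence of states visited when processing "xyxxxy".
read 'x': S → S
  read 'y': S → T
  read 'x': T → S
  read 'x': S → S
  read 'x': S → S
  read 'y': S → T
S -> S -> T -> S -> S -> S -> T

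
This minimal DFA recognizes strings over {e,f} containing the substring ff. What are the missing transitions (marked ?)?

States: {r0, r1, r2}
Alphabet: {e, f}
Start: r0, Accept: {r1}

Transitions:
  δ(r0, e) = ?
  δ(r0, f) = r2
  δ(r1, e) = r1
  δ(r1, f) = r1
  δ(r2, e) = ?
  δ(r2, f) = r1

From the language and accept set, identify what each state tracks — r0: no progress toward ff; r1: substring ff seen; r2: one trailing f.
Each missing δ(q, a) is the state matching the new tracked value after reading a.
δ(r0, e) = r0; δ(r2, e) = r0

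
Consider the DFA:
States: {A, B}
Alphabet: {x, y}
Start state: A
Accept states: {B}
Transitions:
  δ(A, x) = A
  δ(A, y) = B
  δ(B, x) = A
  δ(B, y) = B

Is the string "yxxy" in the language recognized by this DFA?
Processing string "yxxy":
  A --y--> B
  B --x--> A
  A --x--> A
  A --y--> B
Final state: B
Accept states: {B}
Yes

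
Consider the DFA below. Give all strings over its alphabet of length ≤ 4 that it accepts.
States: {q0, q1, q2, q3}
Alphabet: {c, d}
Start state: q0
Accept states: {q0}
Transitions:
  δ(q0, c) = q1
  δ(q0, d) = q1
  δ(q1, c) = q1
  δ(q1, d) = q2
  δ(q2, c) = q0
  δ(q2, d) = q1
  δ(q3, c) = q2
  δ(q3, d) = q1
ε, cdc, ddc, ccdc, dcdc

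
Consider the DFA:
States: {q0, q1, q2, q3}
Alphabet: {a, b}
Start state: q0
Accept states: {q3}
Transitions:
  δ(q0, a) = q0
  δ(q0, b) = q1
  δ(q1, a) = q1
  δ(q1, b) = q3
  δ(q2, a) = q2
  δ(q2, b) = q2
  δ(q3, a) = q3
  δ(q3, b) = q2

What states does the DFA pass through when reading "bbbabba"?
read 'b': q0 → q1
  read 'b': q1 → q3
  read 'b': q3 → q2
  read 'a': q2 → q2
  read 'b': q2 → q2
  read 'b': q2 → q2
  read 'a': q2 → q2
q0 -> q1 -> q3 -> q2 -> q2 -> q2 -> q2 -> q2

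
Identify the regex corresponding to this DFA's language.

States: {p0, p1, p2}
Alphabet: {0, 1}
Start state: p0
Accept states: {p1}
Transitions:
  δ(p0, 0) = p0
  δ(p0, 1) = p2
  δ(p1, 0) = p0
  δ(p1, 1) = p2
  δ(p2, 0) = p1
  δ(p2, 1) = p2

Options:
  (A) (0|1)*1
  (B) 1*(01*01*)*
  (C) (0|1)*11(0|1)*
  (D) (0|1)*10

Check each option against the DFA on short strings; one disagreement eliminates an option:
  (A) (0|1)*1: on '1' the DFA goes p0 → p2 and rejects (p2 ∉ Accept), but the regex matches it → eliminate
  (B) 1*(01*01*)*: on ε the DFA stays in p0 and rejects (p0 ∉ Accept), but the regex matches it → eliminate
  (C) (0|1)*11(0|1)*: on '10' the DFA goes p0 → p2 → p1 and accepts (p1 ∈ Accept), but the regex does not match it → eliminate
  (D) (0|1)*10: agrees with the DFA on every string of length ≤ 6
Only (D) is consistent with the DFA.
(D) (0|1)*10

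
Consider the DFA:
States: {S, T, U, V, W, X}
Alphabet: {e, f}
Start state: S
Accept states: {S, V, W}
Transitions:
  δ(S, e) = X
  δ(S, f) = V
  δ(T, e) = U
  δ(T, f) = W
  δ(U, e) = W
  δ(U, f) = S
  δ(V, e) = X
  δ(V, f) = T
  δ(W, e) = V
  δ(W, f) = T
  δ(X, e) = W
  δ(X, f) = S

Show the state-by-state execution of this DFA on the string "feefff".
read 'f': S → V
  read 'e': V → X
  read 'e': X → W
  read 'f': W → T
  read 'f': T → W
  read 'f': W → T
S -> V -> X -> W -> T -> W -> T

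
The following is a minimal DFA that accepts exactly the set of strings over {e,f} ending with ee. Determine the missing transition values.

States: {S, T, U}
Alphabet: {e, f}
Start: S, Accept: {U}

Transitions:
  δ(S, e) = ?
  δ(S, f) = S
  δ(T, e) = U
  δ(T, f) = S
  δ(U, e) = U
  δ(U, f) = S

From the language and accept set, identify what each state tracks — S: last symbol not e; T: one trailing e; U: two trailing e's.
Each missing δ(q, a) is the state matching the new tracked value after reading a.
δ(S, e) = T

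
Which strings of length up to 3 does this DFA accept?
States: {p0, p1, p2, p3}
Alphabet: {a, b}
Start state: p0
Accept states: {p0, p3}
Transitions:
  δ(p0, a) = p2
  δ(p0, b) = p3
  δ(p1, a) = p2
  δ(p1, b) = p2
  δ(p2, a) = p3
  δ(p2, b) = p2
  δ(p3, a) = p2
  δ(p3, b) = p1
ε, b, aa, aba, baa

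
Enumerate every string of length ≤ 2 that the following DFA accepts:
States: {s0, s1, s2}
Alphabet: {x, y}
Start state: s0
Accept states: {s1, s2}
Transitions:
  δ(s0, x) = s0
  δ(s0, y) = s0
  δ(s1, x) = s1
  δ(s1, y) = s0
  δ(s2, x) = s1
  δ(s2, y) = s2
None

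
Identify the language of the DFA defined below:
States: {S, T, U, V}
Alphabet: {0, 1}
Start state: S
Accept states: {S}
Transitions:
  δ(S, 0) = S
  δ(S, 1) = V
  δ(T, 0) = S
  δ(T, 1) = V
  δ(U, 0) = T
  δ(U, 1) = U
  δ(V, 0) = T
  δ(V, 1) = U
Testing a few strings:
  '0111' → reject
  '1' → reject
  '0' → accept
  '000' → accept
State roles: S=value ≡ 0 (mod 4); T=value ≡ 2 (mod 4); U=value ≡ 3 (mod 4); V=value ≡ 1 (mod 4)
All binary strings representing a multiple of 4 (read in base 2; leading zeros allowed and ε counts as 0)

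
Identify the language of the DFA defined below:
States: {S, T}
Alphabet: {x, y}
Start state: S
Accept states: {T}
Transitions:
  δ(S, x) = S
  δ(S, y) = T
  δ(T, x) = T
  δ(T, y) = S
Testing a few strings:
  'yyy' → accept
  'y' → accept
  'xyx' → accept
  'x' → reject
State roles: S=even number of y's so far; T=odd number of y's so far
All strings over {x,y} with an odd number of y's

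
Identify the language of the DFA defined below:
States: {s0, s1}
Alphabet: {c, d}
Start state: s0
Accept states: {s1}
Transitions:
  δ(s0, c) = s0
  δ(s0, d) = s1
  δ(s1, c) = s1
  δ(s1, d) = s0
Testing a few strings:
  'd' → accept
  'dd' → reject
  'c' → reject
  'dc' → accept
State roles: s0=even number of d's so far; s1=odd number of d's so far
All strings over {c,d} with an odd number of d's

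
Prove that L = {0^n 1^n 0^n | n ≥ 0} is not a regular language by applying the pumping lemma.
Assume L is regular with pumping length p. Idea: pumping the first 0-block unbalances it against the other two.
Choose s = 0^p 1^p 0^p ∈ L (|s| = 3p ≥ p). By the pumping lemma, s = xyz with |xy| ≤ p, |y| > 0, so y = 0^k with k ≥ 1, inside the first 0-block. Then xy²z = 0^(p+k) 1^p 0^p. The first block has length p+k ≠ p, so the three block lengths are no longer equal and xy²z ∉ L.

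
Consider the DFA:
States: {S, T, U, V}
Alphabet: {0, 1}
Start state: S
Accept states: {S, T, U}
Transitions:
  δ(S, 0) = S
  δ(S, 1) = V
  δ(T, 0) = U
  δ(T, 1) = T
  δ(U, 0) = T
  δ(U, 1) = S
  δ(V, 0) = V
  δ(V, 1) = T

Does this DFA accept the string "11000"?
Processing string "11000":
  S --1--> V
  V --1--> T
  T --0--> U
  U --0--> T
  T --0--> U
Final state: U
Accept states: {S, T, U}
Yes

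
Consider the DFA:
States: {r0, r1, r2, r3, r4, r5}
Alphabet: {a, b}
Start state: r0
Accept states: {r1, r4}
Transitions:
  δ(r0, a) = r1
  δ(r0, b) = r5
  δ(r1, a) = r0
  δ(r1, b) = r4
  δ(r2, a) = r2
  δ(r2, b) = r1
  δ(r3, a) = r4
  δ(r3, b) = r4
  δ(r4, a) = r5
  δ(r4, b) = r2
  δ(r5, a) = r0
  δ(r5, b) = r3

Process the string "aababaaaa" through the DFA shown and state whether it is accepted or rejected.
Processing string "aababaaaa":
  r0 --a--> r1
  r1 --a--> r0
  r0 --b--> r5
  r5 --a--> r0
  r0 --b--> r5
  r5 --a--> r0
  r0 --a--> r1
  r1 --a--> r0
  r0 --a--> r1
Final state: r1
Accept states: {r1, r4}
Yes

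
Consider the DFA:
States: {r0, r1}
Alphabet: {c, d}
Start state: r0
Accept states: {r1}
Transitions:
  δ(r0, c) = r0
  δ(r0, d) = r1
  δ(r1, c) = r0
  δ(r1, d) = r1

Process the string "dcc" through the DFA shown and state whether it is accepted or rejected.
Processing string "dcc":
  r0 --d--> r1
  r1 --c--> r0
  r0 --c--> r0
Final state: r0
Accept states: {r1}
No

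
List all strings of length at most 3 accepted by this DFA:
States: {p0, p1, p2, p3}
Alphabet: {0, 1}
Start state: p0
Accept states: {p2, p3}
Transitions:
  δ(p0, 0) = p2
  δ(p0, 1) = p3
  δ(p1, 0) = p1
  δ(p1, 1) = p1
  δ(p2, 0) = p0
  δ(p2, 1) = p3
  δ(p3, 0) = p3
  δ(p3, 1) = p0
0, 1, 01, 10, 000, 001, 010, 100, 110, 111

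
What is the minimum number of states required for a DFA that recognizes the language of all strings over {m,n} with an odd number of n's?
By Myhill–Nerode, count the distinguishable equivalence classes: two classes — parity of the count of n's.
2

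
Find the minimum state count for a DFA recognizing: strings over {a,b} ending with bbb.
By Myhill–Nerode, count the distinguishable equivalence classes: 4 classes — one per longest suffix of the input that is a prefix of 'bbb' (lengths 0 through 3); only the length-3 class is accepting.
4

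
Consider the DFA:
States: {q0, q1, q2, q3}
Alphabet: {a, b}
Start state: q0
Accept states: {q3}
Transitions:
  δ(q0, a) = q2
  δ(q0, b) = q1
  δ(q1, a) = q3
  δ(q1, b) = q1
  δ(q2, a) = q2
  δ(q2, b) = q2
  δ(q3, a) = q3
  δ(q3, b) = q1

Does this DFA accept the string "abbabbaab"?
Processing string "abbabbaab":
  q0 --a--> q2
  q2 --b--> q2
  q2 --b--> q2
  q2 --a--> q2
  q2 --b--> q2
  q2 --b--> q2
  q2 --a--> q2
  q2 --a--> q2
  q2 --b--> q2
Final state: q2
Accept states: {q3}
No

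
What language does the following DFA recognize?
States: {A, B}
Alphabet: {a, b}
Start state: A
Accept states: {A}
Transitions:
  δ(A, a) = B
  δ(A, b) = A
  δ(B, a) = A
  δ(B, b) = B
Testing a few strings:
  'ba' → reject
  'bba' → reject
  'aba' → accept
  'a' → reject
State roles: A=even number of a's so far; B=odd number of a's so far
All strings over {a,b} with an even number of a's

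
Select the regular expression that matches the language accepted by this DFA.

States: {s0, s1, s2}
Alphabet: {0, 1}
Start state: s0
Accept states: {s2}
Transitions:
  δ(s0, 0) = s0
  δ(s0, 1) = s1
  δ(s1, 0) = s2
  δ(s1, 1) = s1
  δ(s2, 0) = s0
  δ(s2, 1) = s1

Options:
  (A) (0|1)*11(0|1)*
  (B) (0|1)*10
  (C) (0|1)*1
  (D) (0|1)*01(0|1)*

Check each option against the DFA on short strings; one disagreement eliminates an option:
  (A) (0|1)*11(0|1)*: on '10' the DFA goes s0 → s1 → s2 and accepts (s2 ∈ Accept), but the regex does not match it → eliminate
  (B) (0|1)*10: agrees with the DFA on every string of length ≤ 6
  (C) (0|1)*1: on '1' the DFA goes s0 → s1 and rejects (s1 ∉ Accept), but the regex matches it → eliminate
  (D) (0|1)*01(0|1)*: on '01' the DFA goes s0 → s0 → s1 and rejects (s1 ∉ Accept), but the regex matches it → eliminate
Only (B) is consistent with the DFA.
(B) (0|1)*10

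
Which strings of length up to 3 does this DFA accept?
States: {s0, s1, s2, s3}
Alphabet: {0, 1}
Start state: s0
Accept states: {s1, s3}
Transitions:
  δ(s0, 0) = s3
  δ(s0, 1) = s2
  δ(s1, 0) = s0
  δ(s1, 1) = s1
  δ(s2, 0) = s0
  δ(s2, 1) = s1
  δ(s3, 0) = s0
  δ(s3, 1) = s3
0, 01, 11, 000, 011, 100, 111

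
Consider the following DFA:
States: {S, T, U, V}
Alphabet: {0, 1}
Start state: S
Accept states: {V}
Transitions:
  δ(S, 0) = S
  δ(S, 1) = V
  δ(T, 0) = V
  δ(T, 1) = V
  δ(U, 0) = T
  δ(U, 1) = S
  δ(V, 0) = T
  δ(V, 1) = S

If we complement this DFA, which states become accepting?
Complement accept states = All states \ Original accept states
= {S, T, U, V} \ {V}
{S, T, U}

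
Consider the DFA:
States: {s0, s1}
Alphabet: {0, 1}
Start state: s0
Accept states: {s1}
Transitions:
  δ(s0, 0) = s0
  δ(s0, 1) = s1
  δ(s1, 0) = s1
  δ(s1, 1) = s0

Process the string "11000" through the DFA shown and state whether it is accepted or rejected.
Processing string "11000":
  s0 --1--> s1
  s1 --1--> s0
  s0 --0--> s0
  s0 --0--> s0
  s0 --0--> s0
Final state: s0
Accept states: {s1}
No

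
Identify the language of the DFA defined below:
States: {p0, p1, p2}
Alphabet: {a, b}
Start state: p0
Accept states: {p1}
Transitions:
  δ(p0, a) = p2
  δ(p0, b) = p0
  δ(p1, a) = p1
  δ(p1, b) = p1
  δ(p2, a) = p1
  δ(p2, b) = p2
Testing a few strings:
  'a' → reject
  'bbb' → reject
  'abba' → accept
  'ab' → reject
State roles: p0=zero a's seen; p1=≥ two a's seen; p2=one a seen
All strings over {a,b} containing at least two a's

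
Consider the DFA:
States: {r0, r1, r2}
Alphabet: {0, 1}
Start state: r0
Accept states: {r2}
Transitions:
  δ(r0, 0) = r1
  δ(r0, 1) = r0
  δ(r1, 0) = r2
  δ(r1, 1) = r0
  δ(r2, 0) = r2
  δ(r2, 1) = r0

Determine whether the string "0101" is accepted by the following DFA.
Processing string "0101":
  r0 --0--> r1
  r1 --1--> r0
  r0 --0--> r1
  r1 --1--> r0
Final state: r0
Accept states: {r2}
No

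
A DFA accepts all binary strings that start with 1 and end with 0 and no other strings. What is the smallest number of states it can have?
By Myhill–Nerode, count the distinguishable equivalence classes: four classes — empty / starts-1-ends-1 / starts-1-ends-0 / starts-0 (dead).
4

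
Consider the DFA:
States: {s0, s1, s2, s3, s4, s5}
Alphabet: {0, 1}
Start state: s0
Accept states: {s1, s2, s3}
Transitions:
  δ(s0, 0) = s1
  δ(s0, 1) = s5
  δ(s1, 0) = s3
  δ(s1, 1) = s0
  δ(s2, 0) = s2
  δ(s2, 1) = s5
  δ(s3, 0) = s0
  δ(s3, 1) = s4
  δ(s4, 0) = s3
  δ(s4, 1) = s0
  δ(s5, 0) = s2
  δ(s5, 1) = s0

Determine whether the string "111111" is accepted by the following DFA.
Processing string "111111":
  s0 --1--> s5
  s5 --1--> s0
  s0 --1--> s5
  s5 --1--> s0
  s0 --1--> s5
  s5 --1--> s0
Final state: s0
Accept states: {s1, s2, s3}
No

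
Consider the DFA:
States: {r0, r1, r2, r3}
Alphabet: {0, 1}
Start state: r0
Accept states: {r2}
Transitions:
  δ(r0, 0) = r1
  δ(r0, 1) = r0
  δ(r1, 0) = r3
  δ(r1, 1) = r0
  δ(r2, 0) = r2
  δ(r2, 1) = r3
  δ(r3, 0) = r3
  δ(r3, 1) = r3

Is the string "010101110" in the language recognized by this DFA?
Processing string "010101110":
  r0 --0--> r1
  r1 --1--> r0
  r0 --0--> r1
  r1 --1--> r0
  r0 --0--> r1
  r1 --1--> r0
  r0 --1--> r0
  r0 --1--> r0
  r0 --0--> r1
Final state: r1
Accept states: {r2}
No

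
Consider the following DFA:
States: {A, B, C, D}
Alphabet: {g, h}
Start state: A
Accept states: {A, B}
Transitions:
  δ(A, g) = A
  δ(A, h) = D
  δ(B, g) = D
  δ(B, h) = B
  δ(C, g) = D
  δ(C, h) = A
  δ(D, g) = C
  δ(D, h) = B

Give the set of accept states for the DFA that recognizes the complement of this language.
Complement accept states = All states \ Original accept states
= {A, B, C, D} \ {A, B}
{C, D}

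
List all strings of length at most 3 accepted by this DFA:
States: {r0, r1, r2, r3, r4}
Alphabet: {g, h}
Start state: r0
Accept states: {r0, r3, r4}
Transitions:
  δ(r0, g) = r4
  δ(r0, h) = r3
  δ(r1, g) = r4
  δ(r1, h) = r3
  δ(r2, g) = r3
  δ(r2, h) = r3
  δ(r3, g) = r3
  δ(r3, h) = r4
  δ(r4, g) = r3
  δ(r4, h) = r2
ε, g, h, gg, hg, hh, ggg, ggh, ghg, ghh, hgg, hgh, hhg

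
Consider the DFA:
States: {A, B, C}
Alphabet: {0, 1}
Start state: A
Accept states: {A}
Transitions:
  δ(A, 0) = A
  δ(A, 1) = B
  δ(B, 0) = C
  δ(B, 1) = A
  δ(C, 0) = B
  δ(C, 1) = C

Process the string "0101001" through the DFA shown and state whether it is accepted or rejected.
Processing string "0101001":
  A --0--> A
  A --1--> B
  B --0--> C
  C --1--> C
  C --0--> B
  B --0--> C
  C --1--> C
Final state: C
Accept states: {A}
No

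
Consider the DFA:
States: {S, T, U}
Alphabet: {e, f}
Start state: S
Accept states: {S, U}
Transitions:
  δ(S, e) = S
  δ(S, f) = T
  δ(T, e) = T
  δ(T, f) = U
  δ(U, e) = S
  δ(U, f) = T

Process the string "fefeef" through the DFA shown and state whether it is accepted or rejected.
Processing string "fefeef":
  S --f--> T
  T --e--> T
  T --f--> U
  U --e--> S
  S --e--> S
  S --f--> T
Final state: T
Accept states: {S, U}
No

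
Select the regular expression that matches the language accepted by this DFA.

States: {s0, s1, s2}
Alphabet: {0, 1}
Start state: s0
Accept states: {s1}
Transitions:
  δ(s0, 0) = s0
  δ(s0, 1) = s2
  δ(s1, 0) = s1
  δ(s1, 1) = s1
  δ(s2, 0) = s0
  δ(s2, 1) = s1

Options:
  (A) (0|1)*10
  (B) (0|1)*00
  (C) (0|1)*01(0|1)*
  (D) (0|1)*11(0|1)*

Check each option against the DFA on short strings; one disagreement eliminates an option:
  (A) (0|1)*10: on '10' the DFA goes s0 → s2 → s0 and rejects (s0 ∉ Accept), but the regex matches it → eliminate
  (B) (0|1)*00: on '00' the DFA goes s0 → s0 → s0 and rejects (s0 ∉ Accept), but the regex matches it → eliminate
  (C) (0|1)*01(0|1)*: on '01' the DFA goes s0 → s0 → s2 and rejects (s2 ∉ Accept), but the regex matches it → eliminate
  (D) (0|1)*11(0|1)*: agrees with the DFA on every string of length ≤ 6
Only (D) is consistent with the DFA.
(D) (0|1)*11(0|1)*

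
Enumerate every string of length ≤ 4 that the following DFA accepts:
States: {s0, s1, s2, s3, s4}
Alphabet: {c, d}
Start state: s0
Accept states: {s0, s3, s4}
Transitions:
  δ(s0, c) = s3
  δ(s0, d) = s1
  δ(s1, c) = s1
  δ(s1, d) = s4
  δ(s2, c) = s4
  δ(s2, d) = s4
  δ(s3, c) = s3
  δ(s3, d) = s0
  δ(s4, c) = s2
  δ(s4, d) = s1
ε, c, cc, cd, dd, ccc, ccd, cdc, dcd, cccc, cccd, ccdc, cdcc, cdcd, cddd, dccd, ddcc, ddcd, dddd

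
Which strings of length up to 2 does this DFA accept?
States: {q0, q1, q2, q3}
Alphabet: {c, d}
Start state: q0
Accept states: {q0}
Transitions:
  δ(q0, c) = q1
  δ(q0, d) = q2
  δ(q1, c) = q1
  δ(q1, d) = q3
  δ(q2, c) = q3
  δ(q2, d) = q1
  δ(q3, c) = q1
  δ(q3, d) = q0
ε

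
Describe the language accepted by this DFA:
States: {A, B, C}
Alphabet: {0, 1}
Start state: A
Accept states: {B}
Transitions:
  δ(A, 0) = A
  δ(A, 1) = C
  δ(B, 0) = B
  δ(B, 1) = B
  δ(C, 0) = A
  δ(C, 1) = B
Testing a few strings:
  '1' → reject
  '0' → reject
  '10' → reject
  '001' → reject
State roles: A=no progress toward 11; B=substring 11 seen; C=one trailing 1
All binary strings containing the substring 11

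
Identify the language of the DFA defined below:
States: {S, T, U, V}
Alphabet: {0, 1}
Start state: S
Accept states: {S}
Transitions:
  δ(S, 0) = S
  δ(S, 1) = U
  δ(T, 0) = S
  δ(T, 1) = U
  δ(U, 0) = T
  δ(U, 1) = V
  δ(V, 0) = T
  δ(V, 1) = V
Testing a few strings:
  '0001' → reject
  '1' → reject
  '010' → reject
  '0' → accept
State roles: S=value ≡ 0 (mod 4); T=value ≡ 2 (mod 4); U=value ≡ 1 (mod 4); V=value ≡ 3 (mod 4)
All binary strings representing a multiple of 4 (read in base 2; leading zeros allowed and ε counts as 0)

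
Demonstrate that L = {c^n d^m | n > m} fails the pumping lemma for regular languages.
Assume L is regular with pumping length p. Idea: pumping down the c-block drops the c-count to at most the d-count.
Choose s = c^(p+1) d^p ∈ L (|s| = 2p+1 ≥ p). By the pumping lemma, s = xyz with |xy| ≤ p, |y| > 0, so y = c^k with k ≥ 1. Take i = 0: xz = c^(p+1−k) d^p. Since k ≥ 1, p+1−k ≤ p, so the number of c's is no longer strictly greater than the number of d's, hence xz ∉ L.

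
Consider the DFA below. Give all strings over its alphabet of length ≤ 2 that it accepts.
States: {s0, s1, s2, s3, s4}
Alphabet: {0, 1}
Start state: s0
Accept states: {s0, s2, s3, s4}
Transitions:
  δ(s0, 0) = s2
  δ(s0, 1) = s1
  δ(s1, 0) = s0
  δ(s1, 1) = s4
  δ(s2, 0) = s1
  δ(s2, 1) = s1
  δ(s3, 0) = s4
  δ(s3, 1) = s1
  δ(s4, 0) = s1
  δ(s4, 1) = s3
ε, 0, 10, 11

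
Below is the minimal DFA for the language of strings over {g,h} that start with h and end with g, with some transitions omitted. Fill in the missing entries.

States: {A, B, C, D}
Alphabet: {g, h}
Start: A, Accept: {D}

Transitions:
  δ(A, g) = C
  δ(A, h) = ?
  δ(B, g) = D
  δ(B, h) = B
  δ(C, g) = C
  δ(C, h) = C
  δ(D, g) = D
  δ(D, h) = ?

From the language and accept set, identify what each state tracks — A: no input read; B: started with h, last symbol h; C: started with g (dead); D: started with h, last symbol g.
Each missing δ(q, a) is the state matching the new tracked value after reading a.
δ(A, h) = B; δ(D, h) = B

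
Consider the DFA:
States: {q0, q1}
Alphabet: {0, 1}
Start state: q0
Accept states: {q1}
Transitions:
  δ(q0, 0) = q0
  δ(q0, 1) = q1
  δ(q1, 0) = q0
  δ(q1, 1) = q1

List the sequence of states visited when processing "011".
read '0': q0 → q0
  read '1': q0 → q1
  read '1': q1 → q1
q0 -> q0 -> q1 -> q1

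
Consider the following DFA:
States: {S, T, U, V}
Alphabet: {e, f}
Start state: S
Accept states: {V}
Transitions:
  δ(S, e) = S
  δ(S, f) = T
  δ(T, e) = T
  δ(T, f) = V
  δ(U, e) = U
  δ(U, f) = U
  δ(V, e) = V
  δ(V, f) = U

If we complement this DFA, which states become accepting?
Complement accept states = All states \ Original accept states
= {S, T, U, V} \ {V}
{S, T, U}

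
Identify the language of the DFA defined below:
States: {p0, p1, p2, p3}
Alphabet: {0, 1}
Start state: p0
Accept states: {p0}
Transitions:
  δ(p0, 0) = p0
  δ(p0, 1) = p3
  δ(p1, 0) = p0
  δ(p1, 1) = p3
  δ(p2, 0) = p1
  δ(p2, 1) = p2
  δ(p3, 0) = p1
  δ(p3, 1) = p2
Testing a few strings:
  '010' → reject
  '000' → accept
  '0' → accept
  '1110' → reject
State roles: p0=value ≡ 0 (mod 4); p1=value ≡ 2 (mod 4); p2=value ≡ 3 (mod 4); p3=value ≡ 1 (mod 4)
All binary strings representing a multiple of 4 (read in base 2; leading zeros allowed and ε counts as 0)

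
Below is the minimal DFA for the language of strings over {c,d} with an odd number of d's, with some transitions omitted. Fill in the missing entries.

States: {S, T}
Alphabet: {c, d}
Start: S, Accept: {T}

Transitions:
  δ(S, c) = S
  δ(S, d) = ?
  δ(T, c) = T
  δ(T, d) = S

From the language and accept set, identify what each state tracks — S: even number of d's so far; T: odd number of d's so far.
Each missing δ(q, a) is the state matching the new tracked value after reading a.
δ(S, d) = T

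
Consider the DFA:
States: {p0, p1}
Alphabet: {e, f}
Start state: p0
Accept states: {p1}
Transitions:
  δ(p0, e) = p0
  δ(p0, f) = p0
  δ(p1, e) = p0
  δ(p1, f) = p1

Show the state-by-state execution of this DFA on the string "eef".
read 'e': p0 → p0
  read 'e': p0 → p0
  read 'f': p0 → p0
p0 -> p0 -> p0 -> p0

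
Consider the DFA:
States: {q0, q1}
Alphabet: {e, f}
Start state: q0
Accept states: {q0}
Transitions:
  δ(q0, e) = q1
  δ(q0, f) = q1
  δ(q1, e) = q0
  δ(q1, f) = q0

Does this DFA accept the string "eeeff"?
Processing string "eeeff":
  q0 --e--> q1
  q1 --e--> q0
  q0 --e--> q1
  q1 --f--> q0
  q0 --f--> q1
Final state: q1
Accept states: {q0}
No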